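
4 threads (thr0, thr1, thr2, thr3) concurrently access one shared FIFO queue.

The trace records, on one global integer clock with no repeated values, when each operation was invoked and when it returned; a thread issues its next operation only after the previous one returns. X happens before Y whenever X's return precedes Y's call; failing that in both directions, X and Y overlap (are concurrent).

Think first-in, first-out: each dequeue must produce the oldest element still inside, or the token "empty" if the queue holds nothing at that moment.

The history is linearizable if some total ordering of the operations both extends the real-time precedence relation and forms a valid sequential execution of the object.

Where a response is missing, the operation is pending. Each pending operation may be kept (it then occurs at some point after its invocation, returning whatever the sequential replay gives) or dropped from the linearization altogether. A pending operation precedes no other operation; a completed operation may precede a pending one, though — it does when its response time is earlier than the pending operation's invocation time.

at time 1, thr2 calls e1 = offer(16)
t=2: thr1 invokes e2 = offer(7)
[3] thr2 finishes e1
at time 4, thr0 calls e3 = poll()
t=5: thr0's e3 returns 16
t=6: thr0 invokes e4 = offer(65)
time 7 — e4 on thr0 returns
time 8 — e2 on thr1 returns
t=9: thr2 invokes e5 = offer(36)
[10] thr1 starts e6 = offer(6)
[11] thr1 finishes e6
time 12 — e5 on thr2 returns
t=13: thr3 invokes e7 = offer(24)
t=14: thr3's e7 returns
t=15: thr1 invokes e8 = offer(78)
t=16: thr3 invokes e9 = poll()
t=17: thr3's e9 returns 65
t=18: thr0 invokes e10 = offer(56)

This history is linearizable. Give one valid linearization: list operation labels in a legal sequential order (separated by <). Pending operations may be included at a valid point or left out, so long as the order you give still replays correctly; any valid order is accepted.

step 1: e1 offer(16) — queue <16>
step 2: e3 poll() → 16 — queue <>
step 3: e4 offer(65) — queue <65>
step 4: e2 offer(7) — queue <65,7>
step 5: e5 offer(36) — queue <65,7,36>
step 6: e6 offer(6) — queue <65,7,36,6>
step 7: e7 offer(24) — queue <65,7,36,6,24>
step 8: e8 offer(78) (pending, included) — queue <65,7,36,6,24,78>
step 9: e9 poll() → 65 — queue <7,36,6,24,78>

e1 < e3 < e4 < e2 < e5 < e6 < e7 < e8 < e9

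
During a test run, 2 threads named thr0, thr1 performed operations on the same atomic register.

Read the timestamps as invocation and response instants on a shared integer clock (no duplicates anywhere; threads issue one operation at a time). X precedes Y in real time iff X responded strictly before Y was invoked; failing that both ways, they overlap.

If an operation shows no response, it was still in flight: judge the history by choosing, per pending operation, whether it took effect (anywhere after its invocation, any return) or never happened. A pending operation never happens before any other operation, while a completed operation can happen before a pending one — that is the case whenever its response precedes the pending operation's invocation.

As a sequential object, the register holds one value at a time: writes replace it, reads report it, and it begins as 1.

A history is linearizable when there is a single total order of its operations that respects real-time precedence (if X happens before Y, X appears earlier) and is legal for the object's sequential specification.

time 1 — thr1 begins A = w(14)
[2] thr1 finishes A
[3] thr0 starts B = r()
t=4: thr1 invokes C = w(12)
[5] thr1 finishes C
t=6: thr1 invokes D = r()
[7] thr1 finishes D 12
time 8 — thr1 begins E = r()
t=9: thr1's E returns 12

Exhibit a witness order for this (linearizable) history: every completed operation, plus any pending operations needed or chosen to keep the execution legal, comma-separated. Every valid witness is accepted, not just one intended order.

after step 1 (A w(14)): value 14
after step 2 (B r() (pending, included)): value 14
after step 3 (C w(12)): value 12
after step 4 (D r() → 12): value 12
after step 5 (E r() → 12): value 12

A, B, C, D, E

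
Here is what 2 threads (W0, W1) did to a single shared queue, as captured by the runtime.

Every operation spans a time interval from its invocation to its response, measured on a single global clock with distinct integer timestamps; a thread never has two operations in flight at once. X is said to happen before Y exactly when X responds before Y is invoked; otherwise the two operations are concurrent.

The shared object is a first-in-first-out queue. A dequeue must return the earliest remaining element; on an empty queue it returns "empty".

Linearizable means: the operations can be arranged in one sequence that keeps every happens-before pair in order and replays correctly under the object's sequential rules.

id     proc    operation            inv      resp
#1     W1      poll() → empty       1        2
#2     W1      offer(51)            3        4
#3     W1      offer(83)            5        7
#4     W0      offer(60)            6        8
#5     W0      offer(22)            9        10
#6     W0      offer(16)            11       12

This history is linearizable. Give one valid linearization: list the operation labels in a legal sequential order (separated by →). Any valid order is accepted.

1. #1 poll() → empty, leaving queue <>
2. #2 offer(51), leaving queue <51>
3. #3 offer(83), leaving queue <51,83>
4. #4 offer(60), leaving queue <51,83,60>
5. #5 offer(22), leaving queue <51,83,60,22>
6. #6 offer(16), leaving queue <51,83,60,22,16>

#1 → #2 → #3 → #4 → #5 → #6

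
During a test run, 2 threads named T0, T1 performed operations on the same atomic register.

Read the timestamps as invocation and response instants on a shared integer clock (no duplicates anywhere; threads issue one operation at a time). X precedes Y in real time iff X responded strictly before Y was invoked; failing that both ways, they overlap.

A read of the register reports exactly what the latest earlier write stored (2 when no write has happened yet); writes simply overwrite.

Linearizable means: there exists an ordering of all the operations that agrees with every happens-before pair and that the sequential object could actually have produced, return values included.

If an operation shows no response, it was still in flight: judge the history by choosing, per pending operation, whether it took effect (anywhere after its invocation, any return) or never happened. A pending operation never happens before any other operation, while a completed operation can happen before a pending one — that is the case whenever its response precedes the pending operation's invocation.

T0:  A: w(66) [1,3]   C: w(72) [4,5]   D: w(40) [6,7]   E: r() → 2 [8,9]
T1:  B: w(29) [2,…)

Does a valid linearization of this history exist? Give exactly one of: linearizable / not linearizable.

not linearizable

the violation lands at event 9, E's response at time 9: events 1..8 linearize, events 1..9 do not
the completed operations (4 total) allow one real-time order; the atomic register replay rejects it
including or dropping the 1 pending operation (B) in any combination fails
e.g. A, C, D, E (pending dropped): illegal at step 4, since E r() → 2 cannot apply there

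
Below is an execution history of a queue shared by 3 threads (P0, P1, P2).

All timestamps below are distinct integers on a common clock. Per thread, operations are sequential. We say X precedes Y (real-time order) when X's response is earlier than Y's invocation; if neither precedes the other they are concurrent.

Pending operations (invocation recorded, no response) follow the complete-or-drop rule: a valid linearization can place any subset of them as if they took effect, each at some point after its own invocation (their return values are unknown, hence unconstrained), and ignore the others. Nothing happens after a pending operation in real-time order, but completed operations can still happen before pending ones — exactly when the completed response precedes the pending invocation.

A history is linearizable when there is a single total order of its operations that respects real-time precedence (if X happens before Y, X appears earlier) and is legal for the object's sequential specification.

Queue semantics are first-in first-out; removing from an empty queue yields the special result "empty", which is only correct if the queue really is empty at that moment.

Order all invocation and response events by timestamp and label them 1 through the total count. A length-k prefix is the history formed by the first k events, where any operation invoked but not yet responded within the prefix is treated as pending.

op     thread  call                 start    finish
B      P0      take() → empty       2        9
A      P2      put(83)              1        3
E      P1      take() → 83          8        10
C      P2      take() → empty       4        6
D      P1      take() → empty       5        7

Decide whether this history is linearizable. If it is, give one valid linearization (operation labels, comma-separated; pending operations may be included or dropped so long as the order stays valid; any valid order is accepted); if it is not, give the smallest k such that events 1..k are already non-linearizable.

events 1..8 are fine; event 9 — the response of B at time 9 — makes the prefix non-linearizable
8 orders of the 4 completed queue ops respect real time; none is legal
completion choices over the 1 pending operation (E) were checked; none helps
for example A, B, C, D (pending dropped) fails at step 2: B take() → empty is not legal there
for example A, B, D, C (pending dropped) fails at step 2: B take() → empty is not legal there

not linearizable — minimal violating prefix: 9 events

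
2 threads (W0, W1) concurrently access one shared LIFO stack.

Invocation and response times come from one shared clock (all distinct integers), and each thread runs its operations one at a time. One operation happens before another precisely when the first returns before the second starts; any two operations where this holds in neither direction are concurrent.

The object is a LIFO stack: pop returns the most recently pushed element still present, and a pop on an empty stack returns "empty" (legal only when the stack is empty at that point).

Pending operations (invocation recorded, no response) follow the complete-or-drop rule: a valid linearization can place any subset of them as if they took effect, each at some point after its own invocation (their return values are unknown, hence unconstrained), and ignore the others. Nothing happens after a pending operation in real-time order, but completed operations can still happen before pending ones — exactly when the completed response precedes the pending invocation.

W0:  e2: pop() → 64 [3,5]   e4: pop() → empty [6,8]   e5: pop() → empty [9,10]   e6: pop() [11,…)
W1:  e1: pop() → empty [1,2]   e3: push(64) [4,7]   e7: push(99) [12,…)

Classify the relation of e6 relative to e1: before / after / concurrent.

e6 spans [11,…), e1 spans [1,2]
resp(e1)=2 < inv(e6)=11

after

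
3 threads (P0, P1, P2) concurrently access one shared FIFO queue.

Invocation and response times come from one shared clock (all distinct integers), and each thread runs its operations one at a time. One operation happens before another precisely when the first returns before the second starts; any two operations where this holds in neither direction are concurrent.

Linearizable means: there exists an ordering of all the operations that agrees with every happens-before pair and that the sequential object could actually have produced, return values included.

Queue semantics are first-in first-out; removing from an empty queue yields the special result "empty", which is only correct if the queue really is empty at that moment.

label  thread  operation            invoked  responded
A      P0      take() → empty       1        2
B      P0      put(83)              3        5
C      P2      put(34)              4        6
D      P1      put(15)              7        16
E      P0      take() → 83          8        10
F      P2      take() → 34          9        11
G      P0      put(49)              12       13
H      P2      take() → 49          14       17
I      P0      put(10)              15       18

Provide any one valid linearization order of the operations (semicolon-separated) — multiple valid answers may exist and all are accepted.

1. A take() → empty, leaving queue <>
2. B put(83), leaving queue <83>
3. C put(34), leaving queue <83,34>
4. E take() → 83, leaving queue <34>
5. F take() → 34, leaving queue <>
6. G put(49), leaving queue <49>
7. D put(15), leaving queue <49,15>
8. H take() → 49, leaving queue <15>
9. I put(10), leaving queue <15,10>

A; B; C; E; F; G; D; H; I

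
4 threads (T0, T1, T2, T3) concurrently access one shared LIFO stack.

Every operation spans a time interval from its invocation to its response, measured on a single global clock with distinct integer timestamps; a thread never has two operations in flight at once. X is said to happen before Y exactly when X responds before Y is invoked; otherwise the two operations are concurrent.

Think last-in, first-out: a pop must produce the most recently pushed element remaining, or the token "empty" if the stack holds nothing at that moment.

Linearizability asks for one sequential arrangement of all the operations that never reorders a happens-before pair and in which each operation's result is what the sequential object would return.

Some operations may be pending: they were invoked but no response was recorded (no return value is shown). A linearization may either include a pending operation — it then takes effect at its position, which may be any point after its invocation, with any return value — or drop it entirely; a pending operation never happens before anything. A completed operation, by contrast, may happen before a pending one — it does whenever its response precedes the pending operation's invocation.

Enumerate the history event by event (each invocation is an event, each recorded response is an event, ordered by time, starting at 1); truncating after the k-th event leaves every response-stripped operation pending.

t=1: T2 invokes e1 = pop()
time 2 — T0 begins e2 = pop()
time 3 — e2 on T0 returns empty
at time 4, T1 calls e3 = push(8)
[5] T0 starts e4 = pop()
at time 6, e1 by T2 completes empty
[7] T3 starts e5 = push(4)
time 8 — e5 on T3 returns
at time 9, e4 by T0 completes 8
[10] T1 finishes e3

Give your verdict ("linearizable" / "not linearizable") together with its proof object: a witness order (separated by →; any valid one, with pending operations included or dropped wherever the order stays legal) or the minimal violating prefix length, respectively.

1. e1 pop() → empty, leaving stack <>
2. e2 pop() → empty, leaving stack <>
3. e3 push(8), leaving stack <8>
4. e4 pop() → 8, leaving stack <>
5. e5 push(4), leaving stack <4>

linearizable — witness: e1 → e2 → e3 → e4 → e5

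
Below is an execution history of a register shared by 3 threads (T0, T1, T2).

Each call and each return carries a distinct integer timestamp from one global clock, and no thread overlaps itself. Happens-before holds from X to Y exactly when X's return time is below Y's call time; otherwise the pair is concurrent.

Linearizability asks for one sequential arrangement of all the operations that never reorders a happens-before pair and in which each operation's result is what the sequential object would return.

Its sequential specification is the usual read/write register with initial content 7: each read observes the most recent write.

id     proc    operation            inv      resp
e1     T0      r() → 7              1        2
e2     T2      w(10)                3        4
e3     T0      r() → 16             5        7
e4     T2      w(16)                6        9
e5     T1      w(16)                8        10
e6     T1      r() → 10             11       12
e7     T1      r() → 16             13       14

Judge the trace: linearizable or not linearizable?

not linearizable

prefix check: 1..11 passes, 1..12 fails once e6's time-12 response joins
6 completed operations, 3 real-time-consistent orders — every register replay fails
take e1, e2, e3, e4, e5, e6: step 3 already fails, because e3 r() → 16 cannot occur there
take e1, e2, e3, e5, e4, e6: step 3 already fails, because e3 r() → 16 cannot occur there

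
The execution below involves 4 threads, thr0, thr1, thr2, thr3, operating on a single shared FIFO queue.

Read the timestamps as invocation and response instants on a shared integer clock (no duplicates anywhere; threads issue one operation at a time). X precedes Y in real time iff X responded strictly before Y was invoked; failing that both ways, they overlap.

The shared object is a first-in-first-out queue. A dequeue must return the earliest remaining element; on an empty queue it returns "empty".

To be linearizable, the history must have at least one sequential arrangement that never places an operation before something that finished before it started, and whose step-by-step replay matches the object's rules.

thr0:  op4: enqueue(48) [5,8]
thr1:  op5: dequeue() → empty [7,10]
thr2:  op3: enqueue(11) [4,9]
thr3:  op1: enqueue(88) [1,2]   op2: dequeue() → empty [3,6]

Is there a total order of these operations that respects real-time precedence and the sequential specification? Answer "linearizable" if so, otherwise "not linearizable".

already the first 6 events (up to op2's response at time 6) admit no linearization; the first 5 still do
the sole real-time-consistent order of 2 completed operations fails the FIFO queue replay
no escape via the 2 pending operations (op3, op4): every completion choice fails
e.g. op1, op2 (pending dropped): illegal at step 2, since op2 dequeue() → empty cannot apply there

not linearizable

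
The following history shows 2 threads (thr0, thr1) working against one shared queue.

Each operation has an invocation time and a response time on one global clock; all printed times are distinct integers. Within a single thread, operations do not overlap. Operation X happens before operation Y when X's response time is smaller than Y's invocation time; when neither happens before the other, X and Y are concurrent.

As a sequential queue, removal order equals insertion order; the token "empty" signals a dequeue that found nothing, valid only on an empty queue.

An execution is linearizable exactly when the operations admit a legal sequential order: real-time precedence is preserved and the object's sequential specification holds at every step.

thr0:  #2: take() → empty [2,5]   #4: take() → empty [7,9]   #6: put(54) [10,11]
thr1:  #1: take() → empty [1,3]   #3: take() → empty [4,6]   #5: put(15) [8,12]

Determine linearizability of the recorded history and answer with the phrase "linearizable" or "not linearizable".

witness order: #1, #2, #3, #4, #5, #6
step 1: #1 take() → empty — queue <>
step 2: #2 take() → empty — queue <>
step 3: #3 take() → empty — queue <>
step 4: #4 take() → empty — queue <>
step 5: #5 put(15) — queue <15>
step 6: #6 put(54) — queue <15,54>

linearizable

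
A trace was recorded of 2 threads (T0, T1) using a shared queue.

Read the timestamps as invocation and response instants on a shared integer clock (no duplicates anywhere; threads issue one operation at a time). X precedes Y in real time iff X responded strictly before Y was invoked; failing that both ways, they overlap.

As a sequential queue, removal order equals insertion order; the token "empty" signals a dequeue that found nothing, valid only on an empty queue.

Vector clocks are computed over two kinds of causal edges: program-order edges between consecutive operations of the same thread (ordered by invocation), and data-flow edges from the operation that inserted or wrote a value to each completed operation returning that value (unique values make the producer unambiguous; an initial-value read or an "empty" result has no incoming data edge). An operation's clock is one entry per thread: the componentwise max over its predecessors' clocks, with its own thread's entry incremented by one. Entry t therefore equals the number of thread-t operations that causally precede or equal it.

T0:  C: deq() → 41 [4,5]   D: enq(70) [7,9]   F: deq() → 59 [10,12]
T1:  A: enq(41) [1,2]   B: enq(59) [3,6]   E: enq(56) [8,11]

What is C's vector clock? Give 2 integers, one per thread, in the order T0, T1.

(1, 1)

A (invocation 1): nothing precedes it; T1's component alone gives (0, 1)
invoked at 3, B merges VC(A)=(0, 1) and bumps T1's slot → (0, 2)
invoked at 4, C merges VC(A)=(0, 1) and bumps T0's slot → (1, 1)
invoked at 8, E merges VC(B)=(0, 2) and bumps T1's slot → (0, 3)
invoked at 7, D merges VC(C)=(1, 1) and bumps T0's slot → (2, 1)
invoked at 10, F merges VC(B)=(0, 2), VC(D)=(2, 1) and bumps T0's slot → (3, 2)
target: VC(C) = (1, 1)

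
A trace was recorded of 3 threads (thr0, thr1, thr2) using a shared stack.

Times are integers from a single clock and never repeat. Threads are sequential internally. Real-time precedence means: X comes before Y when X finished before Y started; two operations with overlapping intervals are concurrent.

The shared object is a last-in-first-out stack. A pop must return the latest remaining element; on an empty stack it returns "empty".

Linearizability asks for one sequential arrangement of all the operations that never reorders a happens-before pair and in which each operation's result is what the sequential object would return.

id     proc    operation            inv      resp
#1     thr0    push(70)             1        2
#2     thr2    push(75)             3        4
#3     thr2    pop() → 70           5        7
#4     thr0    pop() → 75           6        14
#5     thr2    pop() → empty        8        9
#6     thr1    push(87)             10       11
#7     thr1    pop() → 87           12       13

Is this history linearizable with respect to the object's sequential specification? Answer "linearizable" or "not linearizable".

a witness: #1, #2, #4, #3, #5, #6, #7
1. #1 push(70), leaving stack <70>
2. #2 push(75), leaving stack <70,75>
3. #4 pop() → 75, leaving stack <70>
4. #3 pop() → 70, leaving stack <>
5. #5 pop() → empty, leaving stack <>
6. #6 push(87), leaving stack <87>
7. #7 pop() → 87, leaving stack <>

linearizable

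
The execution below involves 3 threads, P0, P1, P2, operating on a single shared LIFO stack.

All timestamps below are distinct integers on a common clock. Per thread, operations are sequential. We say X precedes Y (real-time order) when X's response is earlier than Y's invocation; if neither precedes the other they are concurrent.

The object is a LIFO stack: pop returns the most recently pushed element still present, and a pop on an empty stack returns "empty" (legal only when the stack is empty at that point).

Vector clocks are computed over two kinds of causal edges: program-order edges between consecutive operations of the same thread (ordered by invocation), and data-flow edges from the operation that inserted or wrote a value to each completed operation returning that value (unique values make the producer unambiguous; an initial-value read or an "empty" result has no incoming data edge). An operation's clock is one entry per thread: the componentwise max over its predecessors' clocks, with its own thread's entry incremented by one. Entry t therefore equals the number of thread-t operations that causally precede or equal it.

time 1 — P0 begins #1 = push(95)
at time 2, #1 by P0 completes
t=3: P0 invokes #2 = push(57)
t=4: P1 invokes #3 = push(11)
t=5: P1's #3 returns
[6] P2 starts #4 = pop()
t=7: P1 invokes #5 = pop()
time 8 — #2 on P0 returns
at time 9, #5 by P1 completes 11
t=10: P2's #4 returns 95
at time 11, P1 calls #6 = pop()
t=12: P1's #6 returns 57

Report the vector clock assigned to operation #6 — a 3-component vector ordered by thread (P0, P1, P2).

no predecessors for #3 (invoked 4): P1 increments from zero → (0, 1, 0)
no predecessors for #1 (invoked 1): P0 increments from zero → (1, 0, 0)
#5 (invocation 7): componentwise max over VC(#3)=(0, 1, 0), +1 at P1, giving (0, 2, 0)
#4 (invocation 6): componentwise max over VC(#1)=(1, 0, 0), +1 at P2, giving (1, 0, 1)
#2 (invocation 3): componentwise max over VC(#1)=(1, 0, 0), +1 at P0, giving (2, 0, 0)
#6 (invocation 11): componentwise max over VC(#2)=(2, 0, 0), VC(#5)=(0, 2, 0), +1 at P1, giving (2, 3, 0)
target: VC(#6) = (2, 3, 0)

(2, 3, 0)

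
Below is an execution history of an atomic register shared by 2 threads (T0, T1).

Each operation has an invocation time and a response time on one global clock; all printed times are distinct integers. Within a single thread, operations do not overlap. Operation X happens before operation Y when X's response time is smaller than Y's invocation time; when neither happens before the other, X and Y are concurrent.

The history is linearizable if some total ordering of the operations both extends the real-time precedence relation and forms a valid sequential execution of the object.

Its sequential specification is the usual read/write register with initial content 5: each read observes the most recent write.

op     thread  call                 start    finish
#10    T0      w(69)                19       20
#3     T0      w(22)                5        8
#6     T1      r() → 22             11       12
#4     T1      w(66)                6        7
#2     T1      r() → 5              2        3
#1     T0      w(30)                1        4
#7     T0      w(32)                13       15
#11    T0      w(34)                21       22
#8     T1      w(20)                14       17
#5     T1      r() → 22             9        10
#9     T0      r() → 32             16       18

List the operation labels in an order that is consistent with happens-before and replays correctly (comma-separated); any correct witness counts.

#2, #1, #4, #3, #5, #6, #7, #9, #8, #10, #11

step 1: #2 r() → 5 — value 5
step 2: #1 w(30) — value 30
step 3: #4 w(66) — value 66
step 4: #3 w(22) — value 22
step 5: #5 r() → 22 — value 22
step 6: #6 r() → 22 — value 22
step 7: #7 w(32) — value 32
step 8: #9 r() → 32 — value 32
step 9: #8 w(20) — value 20
step 10: #10 w(69) — value 69
step 11: #11 w(34) — value 34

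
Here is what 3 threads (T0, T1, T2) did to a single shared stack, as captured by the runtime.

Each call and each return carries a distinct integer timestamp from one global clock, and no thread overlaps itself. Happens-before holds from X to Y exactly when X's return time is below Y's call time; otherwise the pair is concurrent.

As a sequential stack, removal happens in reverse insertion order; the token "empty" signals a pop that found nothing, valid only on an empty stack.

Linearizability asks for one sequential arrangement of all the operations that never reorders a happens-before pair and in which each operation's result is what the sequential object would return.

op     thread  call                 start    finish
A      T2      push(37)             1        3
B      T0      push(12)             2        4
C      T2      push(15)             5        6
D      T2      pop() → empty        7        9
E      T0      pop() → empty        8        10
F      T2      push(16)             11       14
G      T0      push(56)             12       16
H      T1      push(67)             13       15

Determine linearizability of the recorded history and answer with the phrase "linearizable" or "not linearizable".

not linearizable

through event 8 a valid linearization exists; event 9 (D responding at time 9) ends that
real-time-consistent orders of the 4 completed operations: 2 — all fail the stack replay
completion choices over the 1 pending operation (E) were checked; none helps
e.g. A, B, C, D (pending dropped): illegal at step 4, since D pop() → empty cannot apply there
e.g. B, A, C, D (pending dropped): illegal at step 4, since D pop() → empty cannot apply there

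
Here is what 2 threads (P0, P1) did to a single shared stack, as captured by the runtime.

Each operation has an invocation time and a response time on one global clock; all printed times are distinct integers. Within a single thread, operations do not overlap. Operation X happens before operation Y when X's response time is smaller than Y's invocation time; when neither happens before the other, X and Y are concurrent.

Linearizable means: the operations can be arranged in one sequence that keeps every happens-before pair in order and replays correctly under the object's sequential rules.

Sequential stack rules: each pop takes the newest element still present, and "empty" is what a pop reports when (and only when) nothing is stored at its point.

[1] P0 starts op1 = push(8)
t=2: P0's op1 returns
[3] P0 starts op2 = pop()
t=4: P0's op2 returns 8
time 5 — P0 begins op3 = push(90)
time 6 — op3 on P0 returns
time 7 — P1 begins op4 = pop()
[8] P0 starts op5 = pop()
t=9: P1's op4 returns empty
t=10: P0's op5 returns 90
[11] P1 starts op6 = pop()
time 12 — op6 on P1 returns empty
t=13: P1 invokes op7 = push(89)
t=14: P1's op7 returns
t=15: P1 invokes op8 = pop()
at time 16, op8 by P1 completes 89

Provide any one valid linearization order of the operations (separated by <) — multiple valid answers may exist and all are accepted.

op1 < op2 < op3 < op5 < op4 < op6 < op7 < op8

after step 1 (op1 push(8)): stack <8>
after step 2 (op2 pop() → 8): stack <>
after step 3 (op3 push(90)): stack <90>
after step 4 (op5 pop() → 90): stack <>
after step 5 (op4 pop() → empty): stack <>
after step 6 (op6 pop() → empty): stack <>
after step 7 (op7 push(89)): stack <89>
after step 8 (op8 pop() → 89): stack <>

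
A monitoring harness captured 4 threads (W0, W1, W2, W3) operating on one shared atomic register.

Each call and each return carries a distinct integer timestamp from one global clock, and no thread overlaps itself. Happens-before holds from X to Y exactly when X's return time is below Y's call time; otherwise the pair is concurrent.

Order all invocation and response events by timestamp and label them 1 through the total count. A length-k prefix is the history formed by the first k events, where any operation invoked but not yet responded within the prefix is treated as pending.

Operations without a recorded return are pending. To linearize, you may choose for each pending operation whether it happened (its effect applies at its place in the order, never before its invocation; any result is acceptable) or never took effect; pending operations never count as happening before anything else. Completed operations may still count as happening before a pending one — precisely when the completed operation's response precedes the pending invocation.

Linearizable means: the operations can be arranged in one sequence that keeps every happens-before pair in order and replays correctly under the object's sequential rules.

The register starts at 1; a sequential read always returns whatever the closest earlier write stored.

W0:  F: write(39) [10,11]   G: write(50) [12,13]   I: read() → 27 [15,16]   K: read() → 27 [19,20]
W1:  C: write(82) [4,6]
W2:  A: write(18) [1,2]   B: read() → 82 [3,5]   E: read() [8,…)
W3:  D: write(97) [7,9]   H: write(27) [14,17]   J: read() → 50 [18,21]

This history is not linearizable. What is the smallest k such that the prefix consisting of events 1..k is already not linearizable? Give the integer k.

21

a valid linearization of events 1..20 exists, for instance A, C, B, D, E, F, G, H, I, J, K:
after step 1 (A write(18)): value 18
after step 2 (C write(82)): value 82
after step 3 (B read() → 82): value 82
after step 4 (D write(97)): value 97
after step 5 (E read() (pending, included)): value 97
after step 6 (F write(39)): value 39
after step 7 (G write(50)): value 50
after step 8 (H write(27)): value 27
after step 9 (I read() → 27): value 27
after step 10 (J read() (pending, included)): value 27
after step 11 (K read() → 27): value 27
adding event 21 (J responds at 21) leaves no legal real-time order
include/drop combinations of the 1 pending operation (E) were all tried; none helps
one such order, A, B, C, D, F, G, H, I, J, K (pending dropped), breaks at step 2 where B read() → 82 is illegal
one such order, A, B, C, D, F, G, H, I, K, J (pending dropped), breaks at step 2 where B read() → 82 is illegal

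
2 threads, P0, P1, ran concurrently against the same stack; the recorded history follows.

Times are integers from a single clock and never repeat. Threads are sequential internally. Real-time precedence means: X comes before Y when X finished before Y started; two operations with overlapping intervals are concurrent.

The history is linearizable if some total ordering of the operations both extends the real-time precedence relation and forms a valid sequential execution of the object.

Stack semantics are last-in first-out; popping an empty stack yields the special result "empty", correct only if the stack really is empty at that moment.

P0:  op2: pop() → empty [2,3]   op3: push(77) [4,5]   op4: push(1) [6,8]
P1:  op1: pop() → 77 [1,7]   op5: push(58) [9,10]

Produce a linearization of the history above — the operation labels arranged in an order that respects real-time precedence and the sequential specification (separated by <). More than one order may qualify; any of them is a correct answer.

op2 < op3 < op1 < op4 < op5

after step 1 (op2 pop() → empty): stack <>
after step 2 (op3 push(77)): stack <77>
after step 3 (op1 pop() → 77): stack <>
after step 4 (op4 push(1)): stack <1>
after step 5 (op5 push(58)): stack <1,58>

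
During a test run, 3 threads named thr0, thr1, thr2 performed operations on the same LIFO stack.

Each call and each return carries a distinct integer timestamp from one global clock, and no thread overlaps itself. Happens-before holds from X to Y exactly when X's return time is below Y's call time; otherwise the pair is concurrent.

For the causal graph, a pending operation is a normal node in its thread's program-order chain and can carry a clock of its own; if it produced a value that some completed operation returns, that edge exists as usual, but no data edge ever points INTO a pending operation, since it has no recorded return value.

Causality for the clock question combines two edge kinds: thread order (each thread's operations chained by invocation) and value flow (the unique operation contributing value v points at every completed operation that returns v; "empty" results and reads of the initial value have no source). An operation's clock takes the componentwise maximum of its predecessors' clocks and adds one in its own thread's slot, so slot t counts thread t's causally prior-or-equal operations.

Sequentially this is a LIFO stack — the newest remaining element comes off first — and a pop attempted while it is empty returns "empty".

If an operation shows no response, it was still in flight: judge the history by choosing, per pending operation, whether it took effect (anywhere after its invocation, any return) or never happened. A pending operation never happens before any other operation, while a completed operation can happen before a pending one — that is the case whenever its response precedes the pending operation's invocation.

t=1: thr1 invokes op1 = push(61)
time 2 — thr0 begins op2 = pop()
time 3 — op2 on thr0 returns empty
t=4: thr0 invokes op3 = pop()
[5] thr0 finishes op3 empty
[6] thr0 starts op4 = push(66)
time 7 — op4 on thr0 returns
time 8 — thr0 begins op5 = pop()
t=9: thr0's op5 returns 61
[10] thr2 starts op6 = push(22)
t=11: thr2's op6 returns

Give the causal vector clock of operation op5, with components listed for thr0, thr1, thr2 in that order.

op6 (invocation 10): nothing precedes it; thr2's component alone gives (0, 0, 1)
op1 (invocation 1): nothing precedes it; thr1's component alone gives (0, 1, 0)
op2 (invocation 2): nothing precedes it; thr0's component alone gives (1, 0, 0)
invoked at 4, op3 merges VC(op2)=(1, 0, 0) and bumps thr0's slot → (2, 0, 0)
invoked at 6, op4 merges VC(op3)=(2, 0, 0) and bumps thr0's slot → (3, 0, 0)
invoked at 8, op5 merges VC(op1)=(0, 1, 0), VC(op4)=(3, 0, 0) and bumps thr0's slot → (4, 1, 0)
target: VC(op5) = (4, 1, 0)

(4, 1, 0)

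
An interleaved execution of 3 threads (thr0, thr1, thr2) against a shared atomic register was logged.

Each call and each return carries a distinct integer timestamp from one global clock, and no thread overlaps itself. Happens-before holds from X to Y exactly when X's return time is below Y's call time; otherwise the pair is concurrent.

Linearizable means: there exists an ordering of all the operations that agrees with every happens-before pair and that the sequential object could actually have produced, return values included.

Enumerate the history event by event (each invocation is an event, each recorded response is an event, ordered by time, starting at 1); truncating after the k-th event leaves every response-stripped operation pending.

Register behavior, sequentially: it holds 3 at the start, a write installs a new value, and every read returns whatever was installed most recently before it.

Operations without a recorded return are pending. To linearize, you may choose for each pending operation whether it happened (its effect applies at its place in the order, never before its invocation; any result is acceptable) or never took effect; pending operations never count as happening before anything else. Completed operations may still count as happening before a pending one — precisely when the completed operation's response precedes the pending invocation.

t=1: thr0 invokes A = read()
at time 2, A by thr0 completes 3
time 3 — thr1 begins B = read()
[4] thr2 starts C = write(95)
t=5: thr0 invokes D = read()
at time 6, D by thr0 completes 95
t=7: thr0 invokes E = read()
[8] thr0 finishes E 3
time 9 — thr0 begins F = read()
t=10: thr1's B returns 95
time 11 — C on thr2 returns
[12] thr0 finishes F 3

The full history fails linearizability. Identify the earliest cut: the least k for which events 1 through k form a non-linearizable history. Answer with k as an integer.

events 1..7 are linearizable; a witness order is A, B, C, D:
1. A read() → 3, leaving value 3
2. B read() (pending, included), leaving value 3
3. C write(95) (pending, included), leaving value 95
4. D read() → 95, leaving value 95
with event 8 included (E responding at time 8), all real-time-consistent orders fail
include/drop combinations of the 2 pending operations (B, C) were all tried; none helps
for example A, D, E (pending dropped) fails at step 2: D read() → 95 is not legal there

8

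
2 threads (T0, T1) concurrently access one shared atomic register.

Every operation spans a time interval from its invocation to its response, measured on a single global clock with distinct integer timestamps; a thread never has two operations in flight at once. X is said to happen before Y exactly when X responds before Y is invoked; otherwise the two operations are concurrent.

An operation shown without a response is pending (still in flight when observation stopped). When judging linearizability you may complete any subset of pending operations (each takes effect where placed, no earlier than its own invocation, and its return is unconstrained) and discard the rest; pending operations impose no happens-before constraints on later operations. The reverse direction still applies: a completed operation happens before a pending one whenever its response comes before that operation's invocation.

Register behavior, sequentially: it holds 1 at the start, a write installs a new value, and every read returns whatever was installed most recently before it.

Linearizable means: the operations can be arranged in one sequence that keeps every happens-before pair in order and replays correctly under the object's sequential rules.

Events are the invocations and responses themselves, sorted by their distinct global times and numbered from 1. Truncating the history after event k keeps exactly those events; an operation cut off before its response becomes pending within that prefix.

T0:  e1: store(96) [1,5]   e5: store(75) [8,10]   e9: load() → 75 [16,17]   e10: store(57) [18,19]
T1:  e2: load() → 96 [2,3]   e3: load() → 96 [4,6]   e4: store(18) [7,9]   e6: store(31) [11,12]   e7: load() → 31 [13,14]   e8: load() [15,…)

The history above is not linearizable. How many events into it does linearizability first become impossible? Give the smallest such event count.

17

events 1..16 are still linearizable — one witness is e1, e2, e3, e4, e5, e6, e7:
step 1: e1 store(96) — value 96
step 2: e2 load() → 96 — value 96
step 3: e3 load() → 96 — value 96
step 4: e4 store(18) — value 18
step 5: e5 store(75) — value 75
step 6: e6 store(31) — value 31
step 7: e7 load() → 31 — value 31
at event 17 (e9's time-17 response) nothing linearizes any more
including or dropping the 1 pending operation (e8) in any combination fails
sample order e1, e2, e3, e4, e5, e6, e7, e9 (pending dropped) stalls at step 8 — e9 load() → 75 has no legal effect
sample order e1, e2, e3, e5, e4, e6, e7, e9 (pending dropped) stalls at step 8 — e9 load() → 75 has no legal effect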